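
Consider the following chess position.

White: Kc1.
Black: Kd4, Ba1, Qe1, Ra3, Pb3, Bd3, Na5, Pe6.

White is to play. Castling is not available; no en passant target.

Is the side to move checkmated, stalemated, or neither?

checkmate

White to move; white king on c1.
In check: yes, from the black queen on e1.
King squares — b1: attacked by Qe1; d1: attacked by Qe1; b2: attacked by Ba1; c2: attacked by Pb3; d2: attacked by Qe1.
Legal moves for White: none.
In check with no legal moves → checkmate.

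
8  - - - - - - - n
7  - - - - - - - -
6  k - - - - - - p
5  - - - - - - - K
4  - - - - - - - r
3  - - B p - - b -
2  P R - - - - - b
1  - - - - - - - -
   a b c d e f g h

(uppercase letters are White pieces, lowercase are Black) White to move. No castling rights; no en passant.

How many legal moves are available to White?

0

White to move; king on h5.
In check: yes, from the black rook on h4.
Legal moves: none.
Count: 0.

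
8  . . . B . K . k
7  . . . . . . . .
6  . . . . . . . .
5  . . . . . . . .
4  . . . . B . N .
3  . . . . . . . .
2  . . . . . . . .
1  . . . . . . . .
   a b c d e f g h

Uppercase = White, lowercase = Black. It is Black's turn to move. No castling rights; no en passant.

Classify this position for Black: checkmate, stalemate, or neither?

stalemate

Black to move; black king on h8.
In check: no.
King squares — g7: attacked by Kf8; h7: attacked by Be4; g8: attacked by Kf8.
Legal moves for Black: none.
Not in check and no legal moves → stalemate.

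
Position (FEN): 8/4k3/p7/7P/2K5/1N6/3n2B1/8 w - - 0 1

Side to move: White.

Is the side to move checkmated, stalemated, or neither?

neither

White to move; white king on c4.
In check: yes, from the black knight on d2.
King squares — b3: own knight; c3: available; d3: available; b4: available; d4: available; b5: attacked by Pa6; c5: available; d5: available.
Legal moves for White: Kd5, Kc5, Kd4, Kb4, Kd3, Kc3, Nxd2.
White is in check but has 7 legal moves → neither.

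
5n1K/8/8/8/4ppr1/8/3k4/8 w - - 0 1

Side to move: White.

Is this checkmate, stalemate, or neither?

White to move; white king on h8.
In check: no.
King squares — g7: attacked by Rg4; h7: attacked by Nf8; g8: attacked by Rg4.
Legal moves for White: none.
Not in check and no legal moves → stalemate.

stalemate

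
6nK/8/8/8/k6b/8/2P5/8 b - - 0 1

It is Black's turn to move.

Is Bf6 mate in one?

After Bf6: white king on h8; in check: yes, from the black bishop on f6.
White has 2 legal replies: Kxg8, Kh7.
In check but a legal move exists → not checkmate.

no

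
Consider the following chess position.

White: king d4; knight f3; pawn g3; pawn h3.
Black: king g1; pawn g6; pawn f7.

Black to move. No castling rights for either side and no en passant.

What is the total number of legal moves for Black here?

4

Black to move; king on g1.
In check: yes, from the white knight on f3.
Legal moves: Kg2, Kf2, Kh1, Kf1.
Count: 4.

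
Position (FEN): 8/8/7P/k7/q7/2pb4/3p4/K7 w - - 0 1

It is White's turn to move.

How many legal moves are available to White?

White to move; king on a1.
In check: yes, from the black queen on a4.
Legal moves: none.
Count: 0.

0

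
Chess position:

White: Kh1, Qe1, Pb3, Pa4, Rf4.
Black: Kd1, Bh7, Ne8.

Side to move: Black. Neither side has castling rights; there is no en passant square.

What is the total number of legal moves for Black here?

2

Black to move; king on d1.
In check: yes, from the white queen on e1.
Legal moves: Kc2, Kxe1.
Count: 2.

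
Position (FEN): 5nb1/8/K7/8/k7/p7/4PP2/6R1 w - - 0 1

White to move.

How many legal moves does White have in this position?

21

White to move; king on a6.
In check: no.
Legal moves: Kb7, Ka7, Kb6, Rxg8, Rg7, Rg6, Rg5, Rg4+, Rg3, Rg2, Rh1, Rf1, Re1, Rd1, Rc1, Rb1, Ra1, f3, e3, f4, e4.
Count: 21.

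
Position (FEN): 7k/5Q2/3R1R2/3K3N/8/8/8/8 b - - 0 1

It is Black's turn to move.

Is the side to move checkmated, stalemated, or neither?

Black to move; black king on h8.
In check: no.
King squares — g7: attacked by Nh5; h7: attacked by Qf7; g8: attacked by Qf7.
Legal moves for Black: none.
Not in check and no legal moves → stalemate.

stalemate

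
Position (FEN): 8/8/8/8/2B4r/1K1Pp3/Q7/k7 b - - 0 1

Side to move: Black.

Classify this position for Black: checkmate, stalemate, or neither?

Black to move; black king on a1.
In check: yes, from the white queen on a2.
King squares — b1: attacked by Qa2; a2: attacked by Kb3; b2: attacked by Qa2.
Legal moves for Black: none.
In check with no legal moves → checkmate.

checkmate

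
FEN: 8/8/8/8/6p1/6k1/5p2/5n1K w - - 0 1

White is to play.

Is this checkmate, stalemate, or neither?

White to move; white king on h1.
In check: no.
King squares — g1: attacked by Pf2; g2: attacked by Kg3; h2: attacked by Nf1.
Legal moves for White: none.
Not in check and no legal moves → stalemate.

stalemate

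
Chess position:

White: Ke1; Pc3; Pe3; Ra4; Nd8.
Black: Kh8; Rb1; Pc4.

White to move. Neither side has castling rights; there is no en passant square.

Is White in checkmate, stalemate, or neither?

neither

White to move; white king on e1.
In check: yes, from the black rook on b1.
Legal moves for White: Kf2, Ke2, Kd2.
White is in check but has 3 legal moves → neither.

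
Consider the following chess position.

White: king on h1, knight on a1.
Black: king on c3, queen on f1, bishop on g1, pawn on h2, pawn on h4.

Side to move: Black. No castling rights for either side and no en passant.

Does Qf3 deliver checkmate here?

After Qf3: white king on h1; in check: yes, from the black queen on f3.
King squares — g1: attacked by Ph2; g2: attacked by Qf3; h2: attacked by Bg1.
White has no legal moves → checkmate.

yes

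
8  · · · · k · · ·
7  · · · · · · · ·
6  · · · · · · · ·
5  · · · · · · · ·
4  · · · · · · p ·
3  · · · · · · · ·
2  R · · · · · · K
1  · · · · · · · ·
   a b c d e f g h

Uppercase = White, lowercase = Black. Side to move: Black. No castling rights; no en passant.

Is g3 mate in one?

After g3: white king on h2; in check: yes, from the black pawn on g3.
White has 5 legal replies: Kh3, Kxg3, Kg2, Kh1, Kg1.
In check but a legal move exists → not checkmate.

no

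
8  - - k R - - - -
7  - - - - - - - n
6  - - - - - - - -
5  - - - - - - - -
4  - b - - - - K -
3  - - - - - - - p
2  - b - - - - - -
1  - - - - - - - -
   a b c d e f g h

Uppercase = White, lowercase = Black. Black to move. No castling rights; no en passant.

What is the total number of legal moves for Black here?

Black to move; king on c8.
In check: yes, from the white rook on d8.
Legal moves: Kxd8, Kc7, Kb7.
Count: 3.

3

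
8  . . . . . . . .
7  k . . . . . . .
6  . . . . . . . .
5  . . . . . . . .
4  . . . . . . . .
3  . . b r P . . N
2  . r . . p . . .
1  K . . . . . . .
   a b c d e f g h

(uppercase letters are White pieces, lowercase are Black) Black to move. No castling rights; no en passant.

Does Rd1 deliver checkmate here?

After Rd1: white king on a1; in check: yes, from the black rook on d1.
King squares — b1: attacked by Rd1; a2: attacked by Rb2; b2: attacked by Bc3.
White has no legal moves → checkmate.

yes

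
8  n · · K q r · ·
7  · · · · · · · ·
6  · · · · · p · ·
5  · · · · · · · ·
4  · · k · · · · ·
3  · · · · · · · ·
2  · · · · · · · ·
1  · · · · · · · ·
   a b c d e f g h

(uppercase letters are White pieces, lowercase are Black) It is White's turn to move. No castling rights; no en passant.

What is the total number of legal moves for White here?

0

White to move; king on d8.
In check: yes, from the black queen on e8.
Legal moves: none.
Count: 0.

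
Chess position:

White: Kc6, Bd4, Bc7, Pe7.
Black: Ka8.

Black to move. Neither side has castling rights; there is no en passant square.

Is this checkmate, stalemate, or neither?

Black to move; black king on a8.
In check: no.
King squares — a7: attacked by Bd4; b7: attacked by Kc6; b8: attacked by Bc7.
Legal moves for Black: none.
Not in check and no legal moves → stalemate.

stalemate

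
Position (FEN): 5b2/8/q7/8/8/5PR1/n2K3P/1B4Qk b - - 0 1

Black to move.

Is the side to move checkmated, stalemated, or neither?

Black to move; black king on h1.
In check: yes, from the white queen on g1.
King squares — g1: attacked by Rg3; g2: attacked by Qg1; h2: attacked by Qg1.
Legal moves for Black: none.
In check with no legal moves → checkmate.

checkmate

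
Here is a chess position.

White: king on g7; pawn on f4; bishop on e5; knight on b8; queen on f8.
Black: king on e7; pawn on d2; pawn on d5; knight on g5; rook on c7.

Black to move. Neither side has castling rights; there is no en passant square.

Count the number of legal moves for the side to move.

Black to move; king on e7.
In check: yes, from the white queen on f8.
Legal moves: Ke6+.
Count: 1.

1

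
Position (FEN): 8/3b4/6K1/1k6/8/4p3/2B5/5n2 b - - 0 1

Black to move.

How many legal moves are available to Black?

Black to move; king on b5.
In check: no.
Legal moves: Be8+, Bc8, Be6, Bc6, Bf5+, Bg4, Bh3, Kc6, Kb6, Ka6, Kc5, Ka5, Kc4, Kb4, Ng3, Nh2, Nd2, e2.
Count: 18.

18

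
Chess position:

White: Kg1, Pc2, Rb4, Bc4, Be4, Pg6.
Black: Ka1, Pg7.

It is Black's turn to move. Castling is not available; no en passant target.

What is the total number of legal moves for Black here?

0

Black to move; king on a1.
In check: no.
Legal moves: none.
Count: 0.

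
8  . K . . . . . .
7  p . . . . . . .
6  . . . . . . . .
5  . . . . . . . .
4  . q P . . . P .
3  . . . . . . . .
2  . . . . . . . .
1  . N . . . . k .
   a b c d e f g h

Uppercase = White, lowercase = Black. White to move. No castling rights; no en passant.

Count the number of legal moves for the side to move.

White to move; king on b8.
In check: yes, from the black queen on b4.
Legal moves: Kc8, Ka8, Kc7, Kxa7.
Count: 4.

4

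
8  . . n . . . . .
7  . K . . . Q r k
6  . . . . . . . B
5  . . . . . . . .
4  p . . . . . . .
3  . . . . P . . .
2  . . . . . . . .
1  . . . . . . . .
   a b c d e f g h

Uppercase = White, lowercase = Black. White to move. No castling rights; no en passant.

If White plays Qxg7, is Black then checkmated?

After Qxg7: black king on h7; in check: yes, from the white queen on g7.
King squares — g6: attacked by Qg7; h6: attacked by Qg7; g7: attacked by Bh6; g8: attacked by Qg7; h8: attacked by Qg7.
Black has no legal moves → checkmate.

yes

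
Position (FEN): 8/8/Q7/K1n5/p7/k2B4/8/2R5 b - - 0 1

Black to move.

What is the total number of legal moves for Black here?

Black to move; king on a3.
In check: no.
Legal moves: Nd7, Nb7+, Ne6, Nxa6, Ne4, Nxd3, Nb3+, Kb3, Kb2, Ka2.
Count: 10.

10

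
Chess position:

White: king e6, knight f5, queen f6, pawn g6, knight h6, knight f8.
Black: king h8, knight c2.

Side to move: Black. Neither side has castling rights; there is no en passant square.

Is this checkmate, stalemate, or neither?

Black to move; black king on h8.
In check: yes, from the white queen on f6.
King squares — g7: attacked by Nf5; h7: attacked by Pg6; g8: attacked by Nh6.
Legal moves for Black: none.
In check with no legal moves → checkmate.

checkmate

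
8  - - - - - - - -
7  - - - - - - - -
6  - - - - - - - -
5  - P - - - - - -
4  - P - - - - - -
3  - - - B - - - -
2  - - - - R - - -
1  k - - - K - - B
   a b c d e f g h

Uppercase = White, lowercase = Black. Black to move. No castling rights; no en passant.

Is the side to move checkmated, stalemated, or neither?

stalemate

Black to move; black king on a1.
In check: no.
King squares — b1: attacked by Bd3; a2: attacked by Re2; b2: attacked by Re2.
Legal moves for Black: none.
Not in check and no legal moves → stalemate.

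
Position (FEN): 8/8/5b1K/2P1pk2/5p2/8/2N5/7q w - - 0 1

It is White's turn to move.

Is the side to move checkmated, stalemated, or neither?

White to move; white king on h6.
In check: yes, from the black queen on h1.
King squares — g5: attacked by Kf5; h5: attacked by Qh1; g6: attacked by Kf5; g7: attacked by Bf6; h7: attacked by Qh1.
Legal moves for White: none.
In check with no legal moves → checkmate.

checkmate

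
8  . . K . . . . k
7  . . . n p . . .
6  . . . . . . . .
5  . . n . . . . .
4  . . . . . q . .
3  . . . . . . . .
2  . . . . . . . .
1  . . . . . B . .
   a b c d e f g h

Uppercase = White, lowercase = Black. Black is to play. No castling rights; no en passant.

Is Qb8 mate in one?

yes

After Qb8: white king on c8; in check: yes, from the black queen on b8.
King squares — b7: attacked by Nc5; c7: attacked by Qb8; d7: attacked by Nc5; b8: attacked by Nd7; d8: attacked by Qb8.
White has no legal moves → checkmate.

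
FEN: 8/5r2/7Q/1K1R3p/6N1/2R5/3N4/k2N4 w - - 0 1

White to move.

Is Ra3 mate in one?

yes

After Ra3: black king on a1; in check: yes, from the white rook on a3.
King squares — b1: attacked by Nd2; a2: attacked by Ra3; b2: attacked by Nd1.
Black has no legal moves → checkmate.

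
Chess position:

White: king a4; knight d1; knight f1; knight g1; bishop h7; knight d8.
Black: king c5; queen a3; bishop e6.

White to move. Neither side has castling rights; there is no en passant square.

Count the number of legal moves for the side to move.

White to move; king on a4.
In check: yes, from the black queen on a3.
Legal moves: Kxa3.
Count: 1.

1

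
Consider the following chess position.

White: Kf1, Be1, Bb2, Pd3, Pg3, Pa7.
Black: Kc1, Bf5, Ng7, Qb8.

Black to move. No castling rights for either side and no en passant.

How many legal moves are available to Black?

Black to move; king on c1.
In check: yes, from the white bishop on b2.
Legal moves: Kc2, Kxb2, Kd1, Kb1, Qxb2.
Count: 5.

5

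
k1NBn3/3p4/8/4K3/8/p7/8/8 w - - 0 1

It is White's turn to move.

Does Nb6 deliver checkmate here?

After Nb6: black king on a8; in check: yes, from the white knight on b6.
Black has 3 legal replies: Kb8, Kb7, Ka7.
In check but a legal move exists → not checkmate.

no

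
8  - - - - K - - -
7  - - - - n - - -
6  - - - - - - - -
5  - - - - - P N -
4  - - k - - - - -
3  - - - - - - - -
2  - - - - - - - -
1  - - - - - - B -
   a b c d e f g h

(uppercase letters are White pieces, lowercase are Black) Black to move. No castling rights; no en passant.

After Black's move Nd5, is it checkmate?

no

After Nd5: white king on e8; in check: no.
White is not in check, so this cannot be checkmate.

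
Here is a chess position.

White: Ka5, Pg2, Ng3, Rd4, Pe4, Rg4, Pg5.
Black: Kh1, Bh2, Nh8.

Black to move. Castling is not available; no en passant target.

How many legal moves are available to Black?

3

Black to move; king on h1.
In check: yes, from the white knight on g3.
Legal moves: Kxg2, Kg1, Bxg3.
Count: 3.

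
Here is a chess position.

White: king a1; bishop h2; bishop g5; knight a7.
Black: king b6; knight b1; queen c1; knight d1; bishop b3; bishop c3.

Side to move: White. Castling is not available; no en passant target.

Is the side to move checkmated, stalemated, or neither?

checkmate

White to move; white king on a1.
In check: yes, from the black bishop on c3.
King squares — b1: attacked by Qc1; a2: attacked by Bb3; b2: attacked by Qc1.
Legal moves for White: none.
In check with no legal moves → checkmate.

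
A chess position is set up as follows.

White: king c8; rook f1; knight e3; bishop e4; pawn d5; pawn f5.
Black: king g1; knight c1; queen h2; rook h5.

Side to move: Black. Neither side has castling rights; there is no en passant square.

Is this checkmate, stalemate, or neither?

checkmate

Black to move; black king on g1.
In check: yes, from the white rook on f1.
King squares — f1: attacked by Ne3; h1: attacked by Rf1; f2: attacked by Rf1; g2: attacked by Ne3; h2: own queen.
Legal moves for Black: none.
In check with no legal moves → checkmate.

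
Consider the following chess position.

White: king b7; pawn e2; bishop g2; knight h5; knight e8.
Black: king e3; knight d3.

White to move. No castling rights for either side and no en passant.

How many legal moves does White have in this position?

White to move; king on b7.
In check: no.
Legal moves: Neg7, Nc7, Nef6, Nd6, Kc8, Kb8, Ka8, Kc7, Ka7, Kc6, Kb6, Ka6, Nhg7, Nhf6, Nf4, Ng3, Bc6, Bd5, Be4, Bh3, Bf3, Bh1, Bf1, exd3.
Count: 24.

24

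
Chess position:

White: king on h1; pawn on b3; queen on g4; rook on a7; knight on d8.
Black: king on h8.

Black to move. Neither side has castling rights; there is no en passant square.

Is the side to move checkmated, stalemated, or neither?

stalemate

Black to move; black king on h8.
In check: no.
King squares — g7: attacked by Qg4; h7: attacked by Ra7; g8: attacked by Qg4.
Legal moves for Black: none.
Not in check and no legal moves → stalemate.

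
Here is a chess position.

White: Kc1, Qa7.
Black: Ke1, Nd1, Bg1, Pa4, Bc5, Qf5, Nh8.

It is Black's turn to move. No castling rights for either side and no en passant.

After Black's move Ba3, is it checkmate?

After Ba3: white king on c1; in check: yes, from the black bishop on a3.
King squares — b1: attacked by Qf5; d1: attacked by Ke1; b2: attacked by Nd1; c2: attacked by Qf5; d2: attacked by Ke1.
White has no legal moves → checkmate.

yes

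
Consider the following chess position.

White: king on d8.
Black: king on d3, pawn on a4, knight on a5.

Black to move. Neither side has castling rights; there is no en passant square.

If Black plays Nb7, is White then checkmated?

After Nb7: white king on d8; in check: yes, from the black knight on b7.
White has 5 legal replies: Ke8, Kc8, Ke7, Kd7, Kc7.
In check but a legal move exists → not checkmate.

no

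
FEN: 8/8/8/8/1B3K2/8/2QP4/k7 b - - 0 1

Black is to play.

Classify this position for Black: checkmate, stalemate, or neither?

stalemate

Black to move; black king on a1.
In check: no.
King squares — b1: attacked by Qc2; a2: attacked by Qc2; b2: attacked by Qc2.
Legal moves for Black: none.
Not in check and no legal moves → stalemate.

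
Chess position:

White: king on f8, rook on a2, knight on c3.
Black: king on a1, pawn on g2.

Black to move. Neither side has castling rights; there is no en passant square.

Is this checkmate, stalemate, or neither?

checkmate

Black to move; black king on a1.
In check: yes, from the white rook on a2.
King squares — b1: attacked by Nc3; a2: attacked by Nc3; b2: attacked by Ra2.
Legal moves for Black: none.
In check with no legal moves → checkmate.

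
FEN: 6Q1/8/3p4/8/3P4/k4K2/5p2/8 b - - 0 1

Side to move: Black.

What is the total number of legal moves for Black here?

8

Black to move; king on a3.
In check: no.
Legal moves: Kb4, Ka4, Kb2, d5, f1=Q+, f1=R+, f1=B, f1=N.
Count: 8.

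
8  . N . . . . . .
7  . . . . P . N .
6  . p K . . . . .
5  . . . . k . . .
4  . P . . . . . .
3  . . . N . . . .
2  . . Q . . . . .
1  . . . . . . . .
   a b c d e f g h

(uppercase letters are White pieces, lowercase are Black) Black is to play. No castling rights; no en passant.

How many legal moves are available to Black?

Black to move; king on e5.
In check: yes, from the white knight on d3.
Legal moves: Kf6, Ke4, Kd4.
Count: 3.

3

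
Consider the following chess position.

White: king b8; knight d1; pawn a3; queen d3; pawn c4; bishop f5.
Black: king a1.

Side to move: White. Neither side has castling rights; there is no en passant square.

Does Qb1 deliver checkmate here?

yes

After Qb1: black king on a1; in check: yes, from the white queen on b1.
King squares — b1: attacked by Bf5; a2: attacked by Qb1; b2: attacked by Qb1.
Black has no legal moves → checkmate.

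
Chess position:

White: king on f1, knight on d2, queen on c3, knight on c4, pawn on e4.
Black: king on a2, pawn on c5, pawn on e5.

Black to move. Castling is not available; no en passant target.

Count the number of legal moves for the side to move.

0

Black to move; king on a2.
In check: no.
Legal moves: none.
Count: 0.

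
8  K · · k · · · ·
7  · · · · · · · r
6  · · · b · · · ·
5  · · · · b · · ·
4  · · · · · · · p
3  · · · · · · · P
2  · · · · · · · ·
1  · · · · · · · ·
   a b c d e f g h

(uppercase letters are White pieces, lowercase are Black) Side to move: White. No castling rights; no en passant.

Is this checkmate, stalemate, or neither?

stalemate

White to move; white king on a8.
In check: no.
King squares — a7: attacked by Rh7; b7: attacked by Rh7; b8: attacked by Bd6.
Legal moves for White: none.
Not in check and no legal moves → stalemate.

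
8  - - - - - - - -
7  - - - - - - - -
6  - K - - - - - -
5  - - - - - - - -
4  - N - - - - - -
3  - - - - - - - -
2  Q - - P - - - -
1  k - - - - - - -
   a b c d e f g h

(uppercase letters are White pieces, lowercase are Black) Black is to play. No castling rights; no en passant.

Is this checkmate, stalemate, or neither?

checkmate

Black to move; black king on a1.
In check: yes, from the white queen on a2.
King squares — b1: attacked by Qa2; a2: attacked by Nb4; b2: attacked by Qa2.
Legal moves for Black: none.
In check with no legal moves → checkmate.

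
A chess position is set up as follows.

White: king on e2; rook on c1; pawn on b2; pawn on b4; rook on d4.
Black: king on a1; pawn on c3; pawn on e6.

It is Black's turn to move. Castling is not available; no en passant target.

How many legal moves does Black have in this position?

Black to move; king on a1.
In check: yes, from the white rook on c1.
Legal moves: Kxb2, Ka2.
Count: 2.

2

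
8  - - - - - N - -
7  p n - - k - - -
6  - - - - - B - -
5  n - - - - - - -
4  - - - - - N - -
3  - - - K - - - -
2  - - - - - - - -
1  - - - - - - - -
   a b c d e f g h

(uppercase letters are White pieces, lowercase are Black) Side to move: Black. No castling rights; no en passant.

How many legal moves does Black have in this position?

Black to move; king on e7.
In check: yes, from the white bishop on f6.
Legal moves: Kxf8, Ke8, Kf7, Kxf6, Kd6.
Count: 5.

5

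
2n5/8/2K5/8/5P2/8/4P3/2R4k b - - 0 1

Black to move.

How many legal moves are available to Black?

2

Black to move; king on h1.
In check: yes, from the white rook on c1.
Legal moves: Kh2, Kg2.
Count: 2.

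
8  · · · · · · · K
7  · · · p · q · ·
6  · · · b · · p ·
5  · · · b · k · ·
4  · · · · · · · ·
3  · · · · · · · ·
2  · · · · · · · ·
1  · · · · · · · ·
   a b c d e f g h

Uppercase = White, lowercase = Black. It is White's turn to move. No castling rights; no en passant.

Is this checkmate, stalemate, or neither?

stalemate

White to move; white king on h8.
In check: no.
King squares — g7: attacked by Qf7; h7: attacked by Qf7; g8: attacked by Qf7.
Legal moves for White: none.
Not in check and no legal moves → stalemate.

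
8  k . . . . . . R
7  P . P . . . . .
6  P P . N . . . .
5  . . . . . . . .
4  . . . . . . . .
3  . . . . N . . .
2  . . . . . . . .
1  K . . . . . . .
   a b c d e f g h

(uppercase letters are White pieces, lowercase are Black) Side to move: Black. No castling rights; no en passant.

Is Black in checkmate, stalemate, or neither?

Black to move; black king on a8.
In check: yes, from the white rook on h8.
King squares — a7: attacked by Pb6; b7: attacked by Pa6; b8: attacked by Pa7.
Legal moves for Black: none.
In check with no legal moves → checkmate.

checkmate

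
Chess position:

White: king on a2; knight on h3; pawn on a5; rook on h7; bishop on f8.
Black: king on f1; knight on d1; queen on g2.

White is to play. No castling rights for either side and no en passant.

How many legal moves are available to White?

5

White to move; king on a2.
In check: yes, from the black queen on g2.
Legal moves: Kb3, Ka3, Kb1, Ka1, Nf2.
Count: 5.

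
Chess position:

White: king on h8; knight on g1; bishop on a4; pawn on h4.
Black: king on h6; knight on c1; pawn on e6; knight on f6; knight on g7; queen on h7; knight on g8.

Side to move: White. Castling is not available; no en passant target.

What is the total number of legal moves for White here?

White to move; king on h8.
In check: yes, from the black queen on h7.
Legal moves: none.
Count: 0.

0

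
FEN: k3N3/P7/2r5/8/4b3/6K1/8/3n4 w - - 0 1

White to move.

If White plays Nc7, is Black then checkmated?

After Nc7: black king on a8; in check: yes, from the white knight on c7.
Black has 3 legal replies: Kb7, Kxa7, Rxc7.
In check but a legal move exists → not checkmate.

no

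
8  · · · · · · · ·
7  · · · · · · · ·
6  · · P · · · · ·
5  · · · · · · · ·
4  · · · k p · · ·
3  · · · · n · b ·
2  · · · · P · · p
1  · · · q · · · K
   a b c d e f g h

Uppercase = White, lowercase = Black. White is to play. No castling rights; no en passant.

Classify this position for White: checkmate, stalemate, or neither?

checkmate

White to move; white king on h1.
In check: yes, from the black queen on d1.
King squares — g1: attacked by Qd1; g2: attacked by Ne3; h2: attacked by Bg3.
Legal moves for White: none.
In check with no legal moves → checkmate.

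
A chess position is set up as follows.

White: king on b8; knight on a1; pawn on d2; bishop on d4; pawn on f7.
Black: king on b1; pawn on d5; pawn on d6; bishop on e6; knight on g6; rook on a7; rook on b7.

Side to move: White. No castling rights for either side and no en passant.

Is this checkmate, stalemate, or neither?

White to move; white king on b8.
In check: yes, from the black rook on b7.
King squares — a7: attacked by Rb7; b7: attacked by Ra7; c7: attacked by Rb7; a8: attacked by Ra7; c8: attacked by Be6.
Legal moves for White: none.
In check with no legal moves → checkmate.

checkmate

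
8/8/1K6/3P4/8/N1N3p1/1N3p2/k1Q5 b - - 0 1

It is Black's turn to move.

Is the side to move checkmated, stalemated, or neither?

Black to move; black king on a1.
In check: yes, from the white queen on c1.
King squares — b1: attacked by Qc1; a2: attacked by Nc3; b2: attacked by Qc1.
Legal moves for Black: none.
In check with no legal moves → checkmate.

checkmate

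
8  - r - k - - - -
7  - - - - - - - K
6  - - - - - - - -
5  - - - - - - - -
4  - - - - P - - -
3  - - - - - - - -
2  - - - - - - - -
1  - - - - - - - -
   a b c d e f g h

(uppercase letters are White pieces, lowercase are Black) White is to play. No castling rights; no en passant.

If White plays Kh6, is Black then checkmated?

After Kh6: black king on d8; in check: no.
Black is not in check, so this cannot be checkmate.

no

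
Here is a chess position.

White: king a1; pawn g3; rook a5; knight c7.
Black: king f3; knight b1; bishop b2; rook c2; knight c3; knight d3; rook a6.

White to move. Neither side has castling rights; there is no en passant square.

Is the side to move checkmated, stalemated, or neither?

White to move; white king on a1.
In check: yes, from the black bishop on b2.
King squares — b1: attacked by Nc3; a2: attacked by Nc3; b2: attacked by Rc2.
Legal moves for White: none.
In check with no legal moves → checkmate.

checkmate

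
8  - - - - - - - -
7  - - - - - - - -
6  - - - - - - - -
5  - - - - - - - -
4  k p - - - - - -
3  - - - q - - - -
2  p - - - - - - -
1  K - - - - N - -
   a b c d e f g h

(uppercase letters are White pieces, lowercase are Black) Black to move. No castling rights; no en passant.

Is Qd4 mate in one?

After Qd4: white king on a1; in check: yes, from the black queen on d4.
White has 1 legal reply: Kxa2.
In check but a legal move exists → not checkmate.

no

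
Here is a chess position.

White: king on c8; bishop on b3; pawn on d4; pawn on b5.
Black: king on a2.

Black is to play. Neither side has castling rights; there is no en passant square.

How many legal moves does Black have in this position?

5

Black to move; king on a2.
In check: yes, from the white bishop on b3.
Legal moves: Kxb3, Ka3, Kb2, Kb1, Ka1.
Count: 5.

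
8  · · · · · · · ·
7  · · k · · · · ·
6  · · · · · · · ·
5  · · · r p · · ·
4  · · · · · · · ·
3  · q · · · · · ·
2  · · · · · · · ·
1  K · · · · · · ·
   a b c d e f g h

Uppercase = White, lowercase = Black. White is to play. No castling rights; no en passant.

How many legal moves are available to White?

0

White to move; king on a1.
In check: no.
Legal moves: none.
Count: 0.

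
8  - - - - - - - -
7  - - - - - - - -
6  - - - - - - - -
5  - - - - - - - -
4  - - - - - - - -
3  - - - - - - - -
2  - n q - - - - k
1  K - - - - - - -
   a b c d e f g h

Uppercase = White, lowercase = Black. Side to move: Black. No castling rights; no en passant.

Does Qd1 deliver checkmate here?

no

After Qd1: white king on a1; in check: yes, from the black queen on d1.
White has 2 legal replies: Kxb2, Ka2.
In check but a legal move exists → not checkmate.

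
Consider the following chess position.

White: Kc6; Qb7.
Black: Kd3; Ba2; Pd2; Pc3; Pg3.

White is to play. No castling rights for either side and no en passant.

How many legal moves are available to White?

23

White to move; king on c6.
In check: no.
Legal moves: Qc8, Qb8, Qa8, Qh7+, Qg7, Qf7, Qe7, Qd7+, Qc7, Qa7, Qb6, Qa6+, Qb5+, Qb4, Qb3, Qb2, Qb1+, Kd7, Kc7, Kd6, Kb6, Kc5, Kb5.
Count: 23.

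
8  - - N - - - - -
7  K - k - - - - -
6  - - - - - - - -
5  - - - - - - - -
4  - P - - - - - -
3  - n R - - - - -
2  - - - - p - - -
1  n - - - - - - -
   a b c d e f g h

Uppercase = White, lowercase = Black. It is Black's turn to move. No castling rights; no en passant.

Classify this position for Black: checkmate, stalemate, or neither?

neither

Black to move; black king on c7.
In check: yes, from the white rook on c3.
Legal moves for Black: Kd8, Kd7, Nc5.
Black is in check but has 3 legal moves → neither.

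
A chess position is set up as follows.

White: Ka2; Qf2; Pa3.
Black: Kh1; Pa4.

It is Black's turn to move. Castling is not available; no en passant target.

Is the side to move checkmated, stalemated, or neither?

Black to move; black king on h1.
In check: no.
King squares — g1: attacked by Qf2; g2: attacked by Qf2; h2: attacked by Qf2.
Legal moves for Black: none.
Not in check and no legal moves → stalemate.

stalemate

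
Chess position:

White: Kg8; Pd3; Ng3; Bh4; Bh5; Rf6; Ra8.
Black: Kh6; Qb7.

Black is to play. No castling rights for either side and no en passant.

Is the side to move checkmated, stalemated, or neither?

Black to move; black king on h6.
In check: yes, from the white rook on f6.
King squares — g5: attacked by Bh4; h5: attacked by Ng3; g6: attacked by Bh5; g7: attacked by Kg8; h7: attacked by Kg8.
Legal moves for Black: none.
In check with no legal moves → checkmate.

checkmate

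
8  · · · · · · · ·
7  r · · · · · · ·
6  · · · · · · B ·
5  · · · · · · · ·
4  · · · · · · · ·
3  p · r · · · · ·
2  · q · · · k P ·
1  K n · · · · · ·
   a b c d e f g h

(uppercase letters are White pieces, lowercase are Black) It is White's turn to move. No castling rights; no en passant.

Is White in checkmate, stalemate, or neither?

White to move; white king on a1.
In check: yes, from the black queen on b2.
King squares — b1: attacked by Qb2; a2: attacked by Qb2; b2: attacked by Pa3.
Legal moves for White: none.
In check with no legal moves → checkmate.

checkmate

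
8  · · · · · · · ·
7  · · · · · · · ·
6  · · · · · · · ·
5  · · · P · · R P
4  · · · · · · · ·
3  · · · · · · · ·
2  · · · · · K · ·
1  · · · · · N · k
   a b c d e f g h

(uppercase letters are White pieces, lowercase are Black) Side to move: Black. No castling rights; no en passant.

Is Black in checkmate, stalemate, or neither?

stalemate

Black to move; black king on h1.
In check: no.
King squares — g1: attacked by Kf2; g2: attacked by Kf2; h2: attacked by Nf1.
Legal moves for Black: none.
Not in check and no legal moves → stalemate.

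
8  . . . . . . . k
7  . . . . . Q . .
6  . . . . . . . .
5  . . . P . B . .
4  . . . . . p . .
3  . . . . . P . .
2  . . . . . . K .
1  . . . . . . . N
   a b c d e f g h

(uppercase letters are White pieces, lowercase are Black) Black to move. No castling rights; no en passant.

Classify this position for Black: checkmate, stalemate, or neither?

Black to move; black king on h8.
In check: no.
King squares — g7: attacked by Qf7; h7: attacked by Bf5; g8: attacked by Qf7.
Legal moves for Black: none.
Not in check and no legal moves → stalemate.

stalemate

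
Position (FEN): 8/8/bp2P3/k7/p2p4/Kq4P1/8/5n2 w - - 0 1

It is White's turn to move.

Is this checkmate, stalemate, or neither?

checkmate

White to move; white king on a3.
In check: yes, from the black queen on b3.
King squares — a2: attacked by Qb3; b2: attacked by Qb3; b3: attacked by Pa4; a4: attacked by Qb3; b4: attacked by Qb3.
Legal moves for White: none.
In check with no legal moves → checkmate.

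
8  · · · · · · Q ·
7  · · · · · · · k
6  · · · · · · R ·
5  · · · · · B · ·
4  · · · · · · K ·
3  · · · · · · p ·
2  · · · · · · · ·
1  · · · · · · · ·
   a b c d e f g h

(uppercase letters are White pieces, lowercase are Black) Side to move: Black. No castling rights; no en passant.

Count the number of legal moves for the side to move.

Black to move; king on h7.
In check: yes, from the white queen on g8.
Legal moves: none.
Count: 0.

0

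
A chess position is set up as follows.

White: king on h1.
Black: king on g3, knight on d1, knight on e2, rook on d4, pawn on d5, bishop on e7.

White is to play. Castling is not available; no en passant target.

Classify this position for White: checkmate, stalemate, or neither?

stalemate

White to move; white king on h1.
In check: no.
King squares — g1: attacked by Ne2; g2: attacked by Kg3; h2: attacked by Kg3.
Legal moves for White: none.
Not in check and no legal moves → stalemate.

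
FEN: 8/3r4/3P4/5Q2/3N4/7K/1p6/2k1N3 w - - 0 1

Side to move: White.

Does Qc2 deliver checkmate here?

After Qc2: black king on c1; in check: yes, from the white queen on c2.
King squares — b1: attacked by Qc2; d1: attacked by Qc2; b2: own pawn; c2: attacked by Ne1; d2: attacked by Qc2.
Black has no legal moves → checkmate.

yes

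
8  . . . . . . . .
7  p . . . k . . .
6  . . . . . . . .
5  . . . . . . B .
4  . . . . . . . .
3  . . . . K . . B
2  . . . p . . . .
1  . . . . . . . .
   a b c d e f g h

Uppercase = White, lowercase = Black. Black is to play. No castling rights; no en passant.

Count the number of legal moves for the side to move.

Black to move; king on e7.
In check: yes, from the white bishop on g5.
Legal moves: Kf8, Ke8, Kf7, Kd6.
Count: 4.

4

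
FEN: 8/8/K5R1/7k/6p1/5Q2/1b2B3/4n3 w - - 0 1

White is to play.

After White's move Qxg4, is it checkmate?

After Qxg4: black king on h5; in check: yes, from the white queen on g4.
King squares — g4: attacked by Be2; h4: attacked by Qg4; g5: attacked by Qg4; g6: attacked by Qg4; h6: attacked by Rg6.
Black has no legal moves → checkmate.

yes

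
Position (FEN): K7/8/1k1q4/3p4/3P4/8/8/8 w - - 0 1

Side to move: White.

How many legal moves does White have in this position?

White to move; king on a8.
In check: no.
Legal moves: none.
Count: 0.

0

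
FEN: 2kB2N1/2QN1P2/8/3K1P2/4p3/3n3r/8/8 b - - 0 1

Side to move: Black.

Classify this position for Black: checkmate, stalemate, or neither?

checkmate

Black to move; black king on c8.
In check: yes, from the white queen on c7.
King squares — b7: attacked by Qc7; c7: attacked by Bd8; d7: attacked by Qc7; b8: attacked by Qc7; d8: attacked by Qc7.
Legal moves for Black: none.
In check with no legal moves → checkmate.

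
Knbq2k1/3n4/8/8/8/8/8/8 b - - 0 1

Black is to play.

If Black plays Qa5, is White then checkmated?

After Qa5: white king on a8; in check: yes, from the black queen on a5.
King squares — a7: attacked by Qa5; b7: attacked by Bc8; b8: attacked by Nd7.
White has no legal moves → checkmate.

yes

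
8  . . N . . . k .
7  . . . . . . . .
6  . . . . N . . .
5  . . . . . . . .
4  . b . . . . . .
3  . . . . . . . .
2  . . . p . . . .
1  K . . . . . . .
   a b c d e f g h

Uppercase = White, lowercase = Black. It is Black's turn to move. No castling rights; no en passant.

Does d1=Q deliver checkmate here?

no

After d1=Q: white king on a1; in check: yes, from the black queen on d1.
White has 2 legal replies: Kb2, Ka2.
In check but a legal move exists → not checkmate.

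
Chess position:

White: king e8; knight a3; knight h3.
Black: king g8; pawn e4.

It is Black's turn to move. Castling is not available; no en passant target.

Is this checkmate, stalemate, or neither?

Black to move; black king on g8.
In check: no.
Legal moves for Black: Kh8, Kh7, Kg7, e3.
Black has 4 legal moves and is not in check → neither.

neither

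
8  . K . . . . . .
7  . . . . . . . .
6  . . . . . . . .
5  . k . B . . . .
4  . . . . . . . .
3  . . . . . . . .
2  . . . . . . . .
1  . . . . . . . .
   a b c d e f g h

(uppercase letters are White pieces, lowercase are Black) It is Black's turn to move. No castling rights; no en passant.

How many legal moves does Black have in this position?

Black to move; king on b5.
In check: no.
Legal moves: Kb6, Ka6, Kc5, Ka5, Kb4, Ka4.
Count: 6.

6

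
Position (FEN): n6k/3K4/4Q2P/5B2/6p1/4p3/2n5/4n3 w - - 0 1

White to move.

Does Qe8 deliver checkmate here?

After Qe8: black king on h8; in check: yes, from the white queen on e8.
King squares — g7: attacked by Ph6; h7: attacked by Bf5; g8: attacked by Qe8.
Black has no legal moves → checkmate.

yes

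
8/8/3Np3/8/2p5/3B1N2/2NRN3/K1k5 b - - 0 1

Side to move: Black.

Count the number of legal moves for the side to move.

0

Black to move; king on c1.
In check: yes, from the white knight on e2.
Legal moves: none.
Count: 0.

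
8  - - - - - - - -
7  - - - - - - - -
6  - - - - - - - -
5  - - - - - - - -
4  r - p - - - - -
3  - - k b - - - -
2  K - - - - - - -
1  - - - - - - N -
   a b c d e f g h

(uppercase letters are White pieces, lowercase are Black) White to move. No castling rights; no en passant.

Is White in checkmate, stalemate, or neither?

White to move; white king on a2.
In check: yes, from the black rook on a4.
King squares — a1: attacked by Ra4; b1: attacked by Bd3; b2: attacked by Kc3; a3: attacked by Ra4; b3: attacked by Kc3.
Legal moves for White: none.
In check with no legal moves → checkmate.

checkmate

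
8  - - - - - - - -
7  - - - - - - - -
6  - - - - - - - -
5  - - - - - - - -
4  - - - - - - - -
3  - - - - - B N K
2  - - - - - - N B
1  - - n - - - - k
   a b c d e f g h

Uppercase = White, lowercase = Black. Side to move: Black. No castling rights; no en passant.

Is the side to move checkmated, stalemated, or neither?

checkmate

Black to move; black king on h1.
In check: yes, from the white knight on g3.
King squares — g1: attacked by Bh2; g2: attacked by Bf3; h2: attacked by Kh3.
Legal moves for Black: none.
In check with no legal moves → checkmate.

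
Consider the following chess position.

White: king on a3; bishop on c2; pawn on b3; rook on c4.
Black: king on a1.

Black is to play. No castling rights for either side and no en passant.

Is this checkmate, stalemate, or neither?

stalemate

Black to move; black king on a1.
In check: no.
King squares — b1: attacked by Bc2; a2: attacked by Ka3; b2: attacked by Ka3.
Legal moves for Black: none.
Not in check and no legal moves → stalemate.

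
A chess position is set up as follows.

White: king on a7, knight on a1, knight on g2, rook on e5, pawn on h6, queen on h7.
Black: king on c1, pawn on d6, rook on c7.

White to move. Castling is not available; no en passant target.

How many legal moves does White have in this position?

White to move; king on a7.
In check: yes, from the black rook on c7.
Legal moves: Kb8, Ka8, Kb6, Ka6, Qxc7+.
Count: 5.

5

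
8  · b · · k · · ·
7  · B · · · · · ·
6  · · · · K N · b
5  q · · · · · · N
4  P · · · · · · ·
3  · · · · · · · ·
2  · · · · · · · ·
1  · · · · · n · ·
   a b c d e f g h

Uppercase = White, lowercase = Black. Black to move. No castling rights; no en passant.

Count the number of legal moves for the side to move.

Black to move; king on e8.
In check: yes, from the white knight on f6.
Legal moves: Kf8, Kd8.
Count: 2.

2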